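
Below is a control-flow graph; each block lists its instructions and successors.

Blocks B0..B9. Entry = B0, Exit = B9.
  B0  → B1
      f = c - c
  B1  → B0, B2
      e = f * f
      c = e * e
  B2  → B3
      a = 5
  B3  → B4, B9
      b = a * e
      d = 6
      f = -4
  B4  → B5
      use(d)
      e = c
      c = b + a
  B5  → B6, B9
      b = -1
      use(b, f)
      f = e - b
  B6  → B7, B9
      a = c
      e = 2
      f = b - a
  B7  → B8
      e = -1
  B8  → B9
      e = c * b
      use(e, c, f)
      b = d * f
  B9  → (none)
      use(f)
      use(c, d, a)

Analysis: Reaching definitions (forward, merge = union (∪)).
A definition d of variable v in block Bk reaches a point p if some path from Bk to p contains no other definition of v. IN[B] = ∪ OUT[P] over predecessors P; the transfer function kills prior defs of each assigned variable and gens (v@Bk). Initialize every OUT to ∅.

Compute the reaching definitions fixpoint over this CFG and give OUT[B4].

Fixpoint table:
  B0:  IN={c@B1, e@B1, f@B0}  OUT={c@B1, e@B1, f@B0}
  B1:  IN={c@B1, e@B1, f@B0}  OUT={c@B1, e@B1, f@B0}
  B2:  IN={c@B1, e@B1, f@B0}  OUT={a@B2, c@B1, e@B1, f@B0}
  B3:  IN={a@B2, c@B1, e@B1, f@B0}  OUT={a@B2, b@B3, c@B1, d@B3, e@B1, f@B3}
  B4:  IN={a@B2, b@B3, c@B1, d@B3, e@B1, f@B3}  OUT={a@B2, b@B3, c@B4, d@B3, e@B4, f@B3}
  B5:  IN={a@B2, b@B3, c@B4, d@B3, e@B4, f@B3}  OUT={a@B2, b@B5, c@B4, d@B3, e@B4, f@B5}
  B6:  IN={a@B2, b@B5, c@B4, d@B3, e@B4, f@B5}  OUT={a@B6, b@B5, c@B4, d@B3, e@B6, f@B6}
  B7:  IN={a@B6, b@B5, c@B4, d@B3, e@B6, f@B6}  OUT={a@B6, b@B5, c@B4, d@B3, e@B7, f@B6}
  B8:  IN={a@B6, b@B5, c@B4, d@B3, e@B7, f@B6}  OUT={a@B6, b@B8, c@B4, d@B3, e@B8, f@B6}
  B9:  IN={a@B2, a@B6, b@B3, b@B5, b@B8, c@B1, c@B4, d@B3, e@B1, e@B4, e@B6, e@B8, f@B3, f@B5, f@B6}  OUT={a@B2, a@B6, b@B3, b@B5, b@B8, c@B1, c@B4, d@B3, e@B1, e@B4, e@B6, e@B8, f@B3, f@B5, f@B6}

Merge at B4: IN[B4] = OUT[B3] = {a@B2, b@B3, c@B1, d@B3, e@B1, f@B3}
Applying B4's transfer function to that IN value gives OUT[B4] (row B4 above).

Answer: {a@B2, b@B3, c@B4, d@B3, e@B4, f@B3}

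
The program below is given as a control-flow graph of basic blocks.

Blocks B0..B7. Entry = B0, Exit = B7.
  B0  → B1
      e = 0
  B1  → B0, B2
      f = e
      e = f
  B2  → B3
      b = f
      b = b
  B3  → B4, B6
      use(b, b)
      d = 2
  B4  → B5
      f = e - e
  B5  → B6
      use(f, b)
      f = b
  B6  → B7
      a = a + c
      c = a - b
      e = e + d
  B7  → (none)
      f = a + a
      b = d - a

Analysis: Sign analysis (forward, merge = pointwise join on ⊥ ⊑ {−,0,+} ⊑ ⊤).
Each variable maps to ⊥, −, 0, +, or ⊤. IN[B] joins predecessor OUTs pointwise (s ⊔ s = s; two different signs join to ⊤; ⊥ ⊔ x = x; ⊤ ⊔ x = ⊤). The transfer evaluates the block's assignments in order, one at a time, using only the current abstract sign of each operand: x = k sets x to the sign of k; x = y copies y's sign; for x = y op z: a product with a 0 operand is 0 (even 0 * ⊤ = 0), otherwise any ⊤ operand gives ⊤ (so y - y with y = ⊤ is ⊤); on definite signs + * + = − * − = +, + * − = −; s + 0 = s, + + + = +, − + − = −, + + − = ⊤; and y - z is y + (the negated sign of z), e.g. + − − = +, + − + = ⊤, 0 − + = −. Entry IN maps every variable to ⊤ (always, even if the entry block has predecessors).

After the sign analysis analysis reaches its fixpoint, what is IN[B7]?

Answer: {a: ⊤, b: 0, c: ⊤, d: +, e: +, f: 0}

Derivation:
Per-block solution:
  B0:  IN=(all ⊤)  OUT={e:0; rest ⊤}
  B1:  IN={e:0; rest ⊤}  OUT={e:0, f:0; rest ⊤}
  B2:  IN={e:0, f:0; rest ⊤}  OUT={b:0, e:0, f:0; rest ⊤}
  B3:  IN={b:0, e:0, f:0; rest ⊤}  OUT={b:0, d:+, e:0, f:0; rest ⊤}
  B4:  IN={b:0, d:+, e:0, f:0; rest ⊤}  OUT={b:0, d:+, e:0, f:0; rest ⊤}
  B5:  IN={b:0, d:+, e:0, f:0; rest ⊤}  OUT={b:0, d:+, e:0, f:0; rest ⊤}
  B6:  IN={b:0, d:+, e:0, f:0; rest ⊤}  OUT={b:0, d:+, e:+, f:0; rest ⊤}
  B7:  IN={b:0, d:+, e:+, f:0; rest ⊤}  OUT={d:+, e:+; rest ⊤}

Merge at B7: IN[B7] = OUT[B6] = {a: ⊤, b: 0, c: ⊤, d: +, e: +, f: 0}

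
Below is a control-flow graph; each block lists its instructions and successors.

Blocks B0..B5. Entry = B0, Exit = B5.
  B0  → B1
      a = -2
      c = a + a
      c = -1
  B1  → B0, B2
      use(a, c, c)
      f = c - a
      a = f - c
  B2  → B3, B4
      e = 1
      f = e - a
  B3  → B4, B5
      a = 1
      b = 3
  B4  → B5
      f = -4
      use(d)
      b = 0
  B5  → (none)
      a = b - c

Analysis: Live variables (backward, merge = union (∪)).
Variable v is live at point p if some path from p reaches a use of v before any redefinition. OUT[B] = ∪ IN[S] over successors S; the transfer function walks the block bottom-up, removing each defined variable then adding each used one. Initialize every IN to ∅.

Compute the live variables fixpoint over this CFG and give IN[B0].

Fixpoint table:
  B0: | IN={d} | OUT={a, c, d}
  B1: | IN={a, c, d} | OUT={a, c, d}
  B2: | IN={a, c, d} | OUT={c, d}
  B3: | IN={c, d} | OUT={b, c, d}
  B4: | IN={c, d} | OUT={b, c}
  B5: | IN={b, c} | OUT={}

Merge at B0: OUT[B0] = IN[B1] = {a, c, d}
Applying B0's transfer function to that OUT value gives IN[B0] (row B0 above).

Answer: {d}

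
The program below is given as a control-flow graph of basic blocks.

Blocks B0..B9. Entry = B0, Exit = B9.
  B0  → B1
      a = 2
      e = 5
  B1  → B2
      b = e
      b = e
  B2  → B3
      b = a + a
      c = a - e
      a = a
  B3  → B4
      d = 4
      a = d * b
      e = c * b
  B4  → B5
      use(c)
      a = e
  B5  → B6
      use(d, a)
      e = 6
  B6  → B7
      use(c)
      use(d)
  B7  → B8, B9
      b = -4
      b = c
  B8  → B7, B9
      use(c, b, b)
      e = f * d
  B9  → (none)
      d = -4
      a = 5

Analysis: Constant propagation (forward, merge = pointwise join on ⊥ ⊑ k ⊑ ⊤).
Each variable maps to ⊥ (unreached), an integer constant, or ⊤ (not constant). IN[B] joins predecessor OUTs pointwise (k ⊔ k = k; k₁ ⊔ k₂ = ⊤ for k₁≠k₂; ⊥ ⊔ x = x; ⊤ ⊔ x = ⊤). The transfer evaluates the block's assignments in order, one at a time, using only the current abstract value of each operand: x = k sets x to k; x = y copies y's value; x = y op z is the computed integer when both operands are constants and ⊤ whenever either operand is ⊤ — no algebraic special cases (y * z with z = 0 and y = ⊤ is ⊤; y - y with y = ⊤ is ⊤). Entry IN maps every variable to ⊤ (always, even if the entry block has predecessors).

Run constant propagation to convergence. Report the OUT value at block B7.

Fixpoint table:
  B0:  IN=(all ⊤)  OUT={a:2, e:5; rest ⊤}
  B1:  IN={a:2, e:5; rest ⊤}  OUT={a:2, b:5, e:5; rest ⊤}
  B2:  IN={a:2, b:5, e:5; rest ⊤}  OUT={a:2, b:4, c:-3, e:5; rest ⊤}
  B3:  IN={a:2, b:4, c:-3, e:5; rest ⊤}  OUT={a:16, b:4, c:-3, d:4, e:-12; rest ⊤}
  B4:  IN={a:16, b:4, c:-3, d:4, e:-12; rest ⊤}  OUT={a:-12, b:4, c:-3, d:4, e:-12; rest ⊤}
  B5:  IN={a:-12, b:4, c:-3, d:4, e:-12; rest ⊤}  OUT={a:-12, b:4, c:-3, d:4, e:6; rest ⊤}
  B6:  IN={a:-12, b:4, c:-3, d:4, e:6; rest ⊤}  OUT={a:-12, b:4, c:-3, d:4, e:6; rest ⊤}
  B7:  IN={a:-12, c:-3, d:4; rest ⊤}  OUT={a:-12, b:-3, c:-3, d:4; rest ⊤}
  B8:  IN={a:-12, b:-3, c:-3, d:4; rest ⊤}  OUT={a:-12, b:-3, c:-3, d:4; rest ⊤}
  B9:  IN={a:-12, b:-3, c:-3, d:4; rest ⊤}  OUT={a:5, b:-3, c:-3, d:-4; rest ⊤}

Merge at B7: IN[B7] = OUT[B6] ⊔ OUT[B8] = {a: -12, b: ⊤, c: -3, d: 4, e: ⊤, f: ⊤}
Applying B7's transfer function to that IN value gives OUT[B7] (row B7 above).

Answer: {a: -12, b: -3, c: -3, d: 4, e: ⊤, f: ⊤}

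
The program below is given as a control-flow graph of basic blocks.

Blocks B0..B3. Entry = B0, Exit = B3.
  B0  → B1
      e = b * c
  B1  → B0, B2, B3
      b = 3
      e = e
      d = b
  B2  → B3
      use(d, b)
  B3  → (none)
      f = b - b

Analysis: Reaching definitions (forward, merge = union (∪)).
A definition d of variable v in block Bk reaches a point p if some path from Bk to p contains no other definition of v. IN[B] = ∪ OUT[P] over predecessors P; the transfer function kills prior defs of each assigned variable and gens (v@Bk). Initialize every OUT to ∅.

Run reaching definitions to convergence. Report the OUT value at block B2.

Fixpoint table:
  B0: | IN={b@B1, d@B1, e@B1} | OUT={b@B1, d@B1, e@B0}
  B1: | IN={b@B1, d@B1, e@B0} | OUT={b@B1, d@B1, e@B1}
  B2: | IN={b@B1, d@B1, e@B1} | OUT={b@B1, d@B1, e@B1}
  B3: | IN={b@B1, d@B1, e@B1} | OUT={b@B1, d@B1, e@B1, f@B3}

Merge at B2: IN[B2] = OUT[B1] = {b@B1, d@B1, e@B1}
Applying B2's transfer function to that IN value gives OUT[B2] (row B2 above).

Answer: {b@B1, d@B1, e@B1}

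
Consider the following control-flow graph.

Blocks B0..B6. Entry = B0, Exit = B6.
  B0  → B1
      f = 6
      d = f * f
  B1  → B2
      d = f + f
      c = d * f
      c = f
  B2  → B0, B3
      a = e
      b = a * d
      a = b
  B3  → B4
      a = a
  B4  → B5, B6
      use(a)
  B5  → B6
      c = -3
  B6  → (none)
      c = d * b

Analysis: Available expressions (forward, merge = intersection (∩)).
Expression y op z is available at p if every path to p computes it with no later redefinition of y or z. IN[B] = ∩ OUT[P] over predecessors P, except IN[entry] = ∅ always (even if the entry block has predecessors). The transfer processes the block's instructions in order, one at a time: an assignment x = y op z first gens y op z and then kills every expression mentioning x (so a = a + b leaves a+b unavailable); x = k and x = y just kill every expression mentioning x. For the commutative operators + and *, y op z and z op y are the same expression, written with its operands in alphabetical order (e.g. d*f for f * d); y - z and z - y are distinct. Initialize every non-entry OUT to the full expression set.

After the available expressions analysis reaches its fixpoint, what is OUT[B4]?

Answer: {d*f, f*f, f+f}

Derivation:
Per-block solution:
  B0:   IN={}   OUT={f*f}
  B1:   IN={f*f}   OUT={d*f, f*f, f+f}
  B2:   IN={d*f, f*f, f+f}   OUT={d*f, f*f, f+f}
  B3:   IN={d*f, f*f, f+f}   OUT={d*f, f*f, f+f}
  B4:   IN={d*f, f*f, f+f}   OUT={d*f, f*f, f+f}
  B5:   IN={d*f, f*f, f+f}   OUT={d*f, f*f, f+f}
  B6:   IN={d*f, f*f, f+f}   OUT={b*d, d*f, f*f, f+f}

Merge at B4: IN[B4] = OUT[B3] = {d*f, f*f, f+f}
Applying B4's transfer function to that IN value gives OUT[B4] (row B4 above).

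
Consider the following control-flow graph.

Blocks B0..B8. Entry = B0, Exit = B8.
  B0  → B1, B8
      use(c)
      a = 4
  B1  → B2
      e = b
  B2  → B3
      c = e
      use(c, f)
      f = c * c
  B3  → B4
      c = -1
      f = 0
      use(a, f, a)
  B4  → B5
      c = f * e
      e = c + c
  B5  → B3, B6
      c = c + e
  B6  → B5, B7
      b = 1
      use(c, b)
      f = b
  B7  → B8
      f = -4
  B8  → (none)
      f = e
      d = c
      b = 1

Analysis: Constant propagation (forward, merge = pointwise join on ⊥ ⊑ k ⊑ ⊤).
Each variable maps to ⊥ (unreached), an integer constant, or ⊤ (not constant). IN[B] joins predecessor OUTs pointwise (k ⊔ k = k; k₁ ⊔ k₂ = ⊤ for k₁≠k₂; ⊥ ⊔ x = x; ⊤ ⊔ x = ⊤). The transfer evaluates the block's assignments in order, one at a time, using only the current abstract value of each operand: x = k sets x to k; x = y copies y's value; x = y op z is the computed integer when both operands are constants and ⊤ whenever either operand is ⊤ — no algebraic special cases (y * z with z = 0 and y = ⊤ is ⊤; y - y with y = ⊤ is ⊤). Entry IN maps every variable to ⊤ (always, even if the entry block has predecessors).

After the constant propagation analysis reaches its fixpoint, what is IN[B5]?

Answer: {a: 4, b: ⊤, c: ⊤, d: ⊤, e: ⊤, f: ⊤}

Derivation:
Per-block solution:
  B0:  IN=(all ⊤)  OUT={a:4; rest ⊤}
  B1:  IN={a:4; rest ⊤}  OUT={a:4; rest ⊤}
  B2:  IN={a:4; rest ⊤}  OUT={a:4; rest ⊤}
  B3:  IN={a:4; rest ⊤}  OUT={a:4, c:-1, f:0; rest ⊤}
  B4:  IN={a:4, c:-1, f:0; rest ⊤}  OUT={a:4, f:0; rest ⊤}
  B5:  IN={a:4; rest ⊤}  OUT={a:4; rest ⊤}
  B6:  IN={a:4; rest ⊤}  OUT={a:4, b:1, f:1; rest ⊤}
  B7:  IN={a:4, b:1, f:1; rest ⊤}  OUT={a:4, b:1, f:-4; rest ⊤}
  B8:  IN={a:4; rest ⊤}  OUT={a:4, b:1; rest ⊤}

Merge at B5: IN[B5] = OUT[B4] ⊔ OUT[B6] = {a: 4, b: ⊤, c: ⊤, d: ⊤, e: ⊤, f: ⊤}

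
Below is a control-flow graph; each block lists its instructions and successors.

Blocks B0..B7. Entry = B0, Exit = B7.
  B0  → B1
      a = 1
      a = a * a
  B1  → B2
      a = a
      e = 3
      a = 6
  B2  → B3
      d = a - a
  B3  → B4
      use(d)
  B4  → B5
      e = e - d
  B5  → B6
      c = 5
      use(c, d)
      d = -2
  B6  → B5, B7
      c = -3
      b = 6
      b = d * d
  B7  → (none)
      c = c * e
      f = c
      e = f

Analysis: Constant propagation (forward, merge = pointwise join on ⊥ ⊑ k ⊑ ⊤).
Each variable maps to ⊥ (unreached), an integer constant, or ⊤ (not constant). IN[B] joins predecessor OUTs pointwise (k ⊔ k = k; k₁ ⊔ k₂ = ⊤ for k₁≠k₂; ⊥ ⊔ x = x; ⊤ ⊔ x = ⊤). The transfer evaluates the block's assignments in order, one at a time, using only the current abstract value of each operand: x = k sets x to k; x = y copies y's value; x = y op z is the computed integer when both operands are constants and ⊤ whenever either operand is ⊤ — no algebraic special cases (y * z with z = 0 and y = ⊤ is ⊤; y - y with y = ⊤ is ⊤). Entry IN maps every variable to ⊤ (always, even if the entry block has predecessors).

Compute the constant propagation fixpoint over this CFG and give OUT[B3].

Answer: {a: 6, b: ⊤, c: ⊤, d: 0, e: 3, f: ⊤}

Working:
Per-block solution:
  B0:  IN=(all ⊤)  OUT={a:1; rest ⊤}
  B1:  IN={a:1; rest ⊤}  OUT={a:6, e:3; rest ⊤}
  B2:  IN={a:6, e:3; rest ⊤}  OUT={a:6, d:0, e:3; rest ⊤}
  B3:  IN={a:6, d:0, e:3; rest ⊤}  OUT={a:6, d:0, e:3; rest ⊤}
  B4:  IN={a:6, d:0, e:3; rest ⊤}  OUT={a:6, d:0, e:3; rest ⊤}
  B5:  IN={a:6, e:3; rest ⊤}  OUT={a:6, c:5, d:-2, e:3; rest ⊤}
  B6:  IN={a:6, c:5, d:-2, e:3; rest ⊤}  OUT={a:6, b:4, c:-3, d:-2, e:3; rest ⊤}
  B7:  IN={a:6, b:4, c:-3, d:-2, e:3; rest ⊤}  OUT={a:6, b:4, c:-9, d:-2, e:-9, f:-9; rest ⊤}

Merge at B3: IN[B3] = OUT[B2] = {a: 6, b: ⊤, c: ⊤, d: 0, e: 3, f: ⊤}
Applying B3's transfer function to that IN value gives OUT[B3] (row B3 above).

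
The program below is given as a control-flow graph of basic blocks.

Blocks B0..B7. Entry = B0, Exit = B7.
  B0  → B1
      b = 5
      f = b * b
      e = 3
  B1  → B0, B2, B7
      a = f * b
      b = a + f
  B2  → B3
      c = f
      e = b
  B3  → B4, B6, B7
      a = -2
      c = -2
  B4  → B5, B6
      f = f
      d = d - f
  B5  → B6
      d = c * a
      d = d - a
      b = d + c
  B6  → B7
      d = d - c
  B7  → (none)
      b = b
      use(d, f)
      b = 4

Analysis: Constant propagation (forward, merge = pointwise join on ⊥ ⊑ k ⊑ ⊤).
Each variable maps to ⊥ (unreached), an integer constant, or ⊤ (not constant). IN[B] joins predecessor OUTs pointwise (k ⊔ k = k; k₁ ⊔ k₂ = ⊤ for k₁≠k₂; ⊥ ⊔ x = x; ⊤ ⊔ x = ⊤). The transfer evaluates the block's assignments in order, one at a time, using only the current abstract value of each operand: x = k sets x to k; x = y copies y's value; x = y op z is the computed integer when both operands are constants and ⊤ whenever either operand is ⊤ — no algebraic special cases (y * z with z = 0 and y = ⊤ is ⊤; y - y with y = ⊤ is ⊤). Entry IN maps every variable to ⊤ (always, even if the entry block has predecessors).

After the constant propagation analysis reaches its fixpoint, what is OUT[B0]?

Per-block solution:
  B0: | IN=(all ⊤) | OUT={b:5, e:3, f:25; rest ⊤}
  B1: | IN={b:5, e:3, f:25; rest ⊤} | OUT={a:125, b:150, e:3, f:25; rest ⊤}
  B2: | IN={a:125, b:150, e:3, f:25; rest ⊤} | OUT={a:125, b:150, c:25, e:150, f:25; rest ⊤}
  B3: | IN={a:125, b:150, c:25, e:150, f:25; rest ⊤} | OUT={a:-2, b:150, c:-2, e:150, f:25; rest ⊤}
  B4: | IN={a:-2, b:150, c:-2, e:150, f:25; rest ⊤} | OUT={a:-2, b:150, c:-2, e:150, f:25; rest ⊤}
  B5: | IN={a:-2, b:150, c:-2, e:150, f:25; rest ⊤} | OUT={a:-2, b:4, c:-2, d:6, e:150, f:25; rest ⊤}
  B6: | IN={a:-2, c:-2, e:150, f:25; rest ⊤} | OUT={a:-2, c:-2, e:150, f:25; rest ⊤}
  B7: | IN={f:25; rest ⊤} | OUT={b:4, f:25; rest ⊤}

Merge at B0 (entry node, so the boundary value (all ⊤) is joined with the incoming edge(s)): IN[B0] = (all ⊤) ⊔ OUT[B1] = {a: ⊤, b: ⊤, c: ⊤, d: ⊤, e: ⊤, f: ⊤}
Applying B0's transfer function to that IN value gives OUT[B0] (row B0 above).

Answer: {a: ⊤, b: 5, c: ⊤, d: ⊤, e: 3, f: 25}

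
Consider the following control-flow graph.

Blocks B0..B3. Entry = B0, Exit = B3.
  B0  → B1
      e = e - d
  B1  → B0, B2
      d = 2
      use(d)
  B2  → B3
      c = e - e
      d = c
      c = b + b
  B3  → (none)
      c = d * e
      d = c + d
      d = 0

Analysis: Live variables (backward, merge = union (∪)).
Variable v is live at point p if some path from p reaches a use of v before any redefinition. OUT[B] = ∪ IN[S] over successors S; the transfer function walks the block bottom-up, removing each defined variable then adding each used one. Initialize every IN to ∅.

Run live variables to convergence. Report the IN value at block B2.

Answer: {b, e}

Working:
Fixpoint table:
  B0:  IN={b, d, e}  OUT={b, e}
  B1:  IN={b, e}  OUT={b, d, e}
  B2:  IN={b, e}  OUT={d, e}
  B3:  IN={d, e}  OUT={}

Merge at B2: OUT[B2] = IN[B3] = {d, e}
Applying B2's transfer function to that OUT value gives IN[B2] (row B2 above).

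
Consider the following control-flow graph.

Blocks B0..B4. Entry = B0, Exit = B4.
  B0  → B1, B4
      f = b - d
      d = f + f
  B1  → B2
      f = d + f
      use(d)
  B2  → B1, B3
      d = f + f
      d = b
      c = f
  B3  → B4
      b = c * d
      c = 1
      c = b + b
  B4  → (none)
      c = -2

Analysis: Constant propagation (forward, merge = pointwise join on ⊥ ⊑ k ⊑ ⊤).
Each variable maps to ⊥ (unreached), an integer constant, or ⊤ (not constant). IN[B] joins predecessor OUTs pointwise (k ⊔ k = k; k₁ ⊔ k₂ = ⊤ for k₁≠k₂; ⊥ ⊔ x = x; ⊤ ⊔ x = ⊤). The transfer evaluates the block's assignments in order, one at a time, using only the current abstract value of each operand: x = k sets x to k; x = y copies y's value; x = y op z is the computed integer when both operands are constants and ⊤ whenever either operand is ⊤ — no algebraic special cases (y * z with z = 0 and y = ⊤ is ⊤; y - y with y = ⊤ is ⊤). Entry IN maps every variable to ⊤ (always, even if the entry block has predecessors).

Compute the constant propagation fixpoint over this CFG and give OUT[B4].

Answer: {a: ⊤, b: ⊤, c: -2, d: ⊤, e: ⊤, f: ⊤}

Trace:
Per-block solution:
  B0: | IN=(all ⊤) | OUT=(all ⊤)
  B1: | IN=(all ⊤) | OUT=(all ⊤)
  B2: | IN=(all ⊤) | OUT=(all ⊤)
  B3: | IN=(all ⊤) | OUT=(all ⊤)
  B4: | IN=(all ⊤) | OUT={c:-2; rest ⊤}

Merge at B4: IN[B4] = OUT[B0] ⊔ OUT[B3] = {a: ⊤, b: ⊤, c: ⊤, d: ⊤, e: ⊤, f: ⊤}
Applying B4's transfer function to that IN value gives OUT[B4] (row B4 above).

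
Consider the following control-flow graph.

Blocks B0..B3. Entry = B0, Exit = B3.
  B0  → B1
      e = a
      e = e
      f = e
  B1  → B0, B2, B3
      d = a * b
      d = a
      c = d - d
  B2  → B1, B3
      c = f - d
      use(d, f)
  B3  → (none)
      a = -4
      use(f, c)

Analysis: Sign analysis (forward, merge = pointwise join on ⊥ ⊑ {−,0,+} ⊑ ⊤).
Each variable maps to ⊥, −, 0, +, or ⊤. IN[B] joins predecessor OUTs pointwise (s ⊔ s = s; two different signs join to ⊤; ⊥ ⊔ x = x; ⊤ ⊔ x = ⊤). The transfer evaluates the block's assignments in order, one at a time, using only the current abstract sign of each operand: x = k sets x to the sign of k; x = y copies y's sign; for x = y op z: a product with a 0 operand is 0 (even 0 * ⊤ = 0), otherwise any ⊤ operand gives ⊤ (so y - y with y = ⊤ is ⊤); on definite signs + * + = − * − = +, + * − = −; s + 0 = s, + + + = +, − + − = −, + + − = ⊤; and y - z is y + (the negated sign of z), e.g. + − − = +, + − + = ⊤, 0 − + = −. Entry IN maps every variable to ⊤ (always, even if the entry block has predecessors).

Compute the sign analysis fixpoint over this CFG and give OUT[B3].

Per-block solution:
  B0: | IN=(all ⊤) | OUT=(all ⊤)
  B1: | IN=(all ⊤) | OUT=(all ⊤)
  B2: | IN=(all ⊤) | OUT=(all ⊤)
  B3: | IN=(all ⊤) | OUT={a:-; rest ⊤}

Merge at B3: IN[B3] = OUT[B1] ⊔ OUT[B2] = {a: ⊤, b: ⊤, c: ⊤, d: ⊤, e: ⊤, f: ⊤}
Applying B3's transfer function to that IN value gives OUT[B3] (row B3 above).

Answer: {a: -, b: ⊤, c: ⊤, d: ⊤, e: ⊤, f: ⊤}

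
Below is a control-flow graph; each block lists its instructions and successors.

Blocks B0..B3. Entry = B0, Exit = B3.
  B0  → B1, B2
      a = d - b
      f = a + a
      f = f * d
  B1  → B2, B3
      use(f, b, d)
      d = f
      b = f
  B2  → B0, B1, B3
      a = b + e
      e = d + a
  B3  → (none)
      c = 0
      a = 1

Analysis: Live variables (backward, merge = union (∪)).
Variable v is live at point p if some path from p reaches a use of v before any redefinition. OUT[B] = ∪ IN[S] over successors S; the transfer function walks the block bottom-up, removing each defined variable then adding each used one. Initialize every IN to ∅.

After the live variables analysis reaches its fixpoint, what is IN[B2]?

Per-block solution:
  B0:   IN={b, d, e}   OUT={b, d, e, f}
  B1:   IN={b, d, e, f}   OUT={b, d, e, f}
  B2:   IN={b, d, e, f}   OUT={b, d, e, f}
  B3:   IN={}   OUT={}

Merge at B2: OUT[B2] = IN[B0] ⊔ IN[B1] ⊔ IN[B3] = {b, d, e, f}
Applying B2's transfer function to that OUT value gives IN[B2] (row B2 above).

Answer: {b, d, e, f}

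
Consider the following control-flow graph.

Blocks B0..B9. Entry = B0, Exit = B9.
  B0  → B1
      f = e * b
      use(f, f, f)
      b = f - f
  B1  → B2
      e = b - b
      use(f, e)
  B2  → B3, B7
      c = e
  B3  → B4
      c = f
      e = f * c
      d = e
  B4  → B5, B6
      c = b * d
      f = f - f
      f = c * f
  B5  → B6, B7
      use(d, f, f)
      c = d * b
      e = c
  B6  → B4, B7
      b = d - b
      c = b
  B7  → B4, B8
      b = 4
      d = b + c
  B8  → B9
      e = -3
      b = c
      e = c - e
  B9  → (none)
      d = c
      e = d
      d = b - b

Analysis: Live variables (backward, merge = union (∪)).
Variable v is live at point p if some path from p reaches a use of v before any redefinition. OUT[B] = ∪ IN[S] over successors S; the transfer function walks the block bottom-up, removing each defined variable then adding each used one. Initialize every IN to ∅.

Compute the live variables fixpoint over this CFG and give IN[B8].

Per-block solution:
  B0:   IN={b, e}   OUT={b, f}
  B1:   IN={b, f}   OUT={b, e, f}
  B2:   IN={b, e, f}   OUT={b, c, f}
  B3:   IN={b, f}   OUT={b, d, f}
  B4:   IN={b, d, f}   OUT={b, d, f}
  B5:   IN={b, d, f}   OUT={b, c, d, f}
  B6:   IN={b, d, f}   OUT={b, c, d, f}
  B7:   IN={c, f}   OUT={b, c, d, f}
  B8:   IN={c}   OUT={b, c}
  B9:   IN={b, c}   OUT={}

Merge at B8: OUT[B8] = IN[B9] = {b, c}
Applying B8's transfer function to that OUT value gives IN[B8] (row B8 above).

Answer: {c}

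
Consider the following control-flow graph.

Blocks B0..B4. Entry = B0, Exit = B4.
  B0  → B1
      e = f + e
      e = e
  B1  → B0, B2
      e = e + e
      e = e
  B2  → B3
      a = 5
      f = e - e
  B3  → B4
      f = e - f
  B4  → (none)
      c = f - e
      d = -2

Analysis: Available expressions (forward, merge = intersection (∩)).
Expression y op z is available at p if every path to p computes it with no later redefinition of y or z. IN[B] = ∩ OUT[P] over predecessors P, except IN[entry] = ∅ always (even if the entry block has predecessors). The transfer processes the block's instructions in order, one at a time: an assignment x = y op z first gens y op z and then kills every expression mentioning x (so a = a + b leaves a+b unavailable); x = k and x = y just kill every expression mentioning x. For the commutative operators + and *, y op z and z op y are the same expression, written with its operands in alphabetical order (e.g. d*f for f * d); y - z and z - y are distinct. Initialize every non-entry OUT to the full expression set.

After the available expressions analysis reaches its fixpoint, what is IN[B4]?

Answer: {e-e}

Trace:
Converged values:
  B0: | IN={} | OUT={}
  B1: | IN={} | OUT={}
  B2: | IN={} | OUT={e-e}
  B3: | IN={e-e} | OUT={e-e}
  B4: | IN={e-e} | OUT={e-e, f-e}

Merge at B4: IN[B4] = OUT[B3] = {e-e}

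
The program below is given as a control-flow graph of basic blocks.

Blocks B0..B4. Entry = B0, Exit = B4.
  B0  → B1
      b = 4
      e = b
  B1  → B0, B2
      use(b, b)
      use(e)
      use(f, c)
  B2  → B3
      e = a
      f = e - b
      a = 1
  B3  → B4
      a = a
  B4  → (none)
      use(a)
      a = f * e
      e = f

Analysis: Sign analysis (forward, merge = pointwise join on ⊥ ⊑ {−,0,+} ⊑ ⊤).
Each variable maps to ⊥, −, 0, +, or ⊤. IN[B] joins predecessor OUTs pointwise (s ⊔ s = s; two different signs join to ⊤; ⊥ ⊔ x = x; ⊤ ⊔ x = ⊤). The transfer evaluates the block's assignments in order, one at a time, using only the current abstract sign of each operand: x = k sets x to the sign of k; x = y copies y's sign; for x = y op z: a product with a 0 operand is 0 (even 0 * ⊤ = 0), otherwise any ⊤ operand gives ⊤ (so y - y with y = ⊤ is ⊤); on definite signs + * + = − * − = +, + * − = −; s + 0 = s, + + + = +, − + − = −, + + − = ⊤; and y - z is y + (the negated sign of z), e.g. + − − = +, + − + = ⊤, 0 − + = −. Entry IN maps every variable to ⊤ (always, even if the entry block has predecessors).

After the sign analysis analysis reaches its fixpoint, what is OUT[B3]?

Per-block solution:
  B0: | IN=(all ⊤) | OUT={b:+, e:+; rest ⊤}
  B1: | IN={b:+, e:+; rest ⊤} | OUT={b:+, e:+; rest ⊤}
  B2: | IN={b:+, e:+; rest ⊤} | OUT={a:+, b:+; rest ⊤}
  B3: | IN={a:+, b:+; rest ⊤} | OUT={a:+, b:+; rest ⊤}
  B4: | IN={a:+, b:+; rest ⊤} | OUT={b:+; rest ⊤}

Merge at B3: IN[B3] = OUT[B2] = {a: +, b: +, c: ⊤, d: ⊤, e: ⊤, f: ⊤}
Applying B3's transfer function to that IN value gives OUT[B3] (row B3 above).

Answer: {a: +, b: +, c: ⊤, d: ⊤, e: ⊤, f: ⊤}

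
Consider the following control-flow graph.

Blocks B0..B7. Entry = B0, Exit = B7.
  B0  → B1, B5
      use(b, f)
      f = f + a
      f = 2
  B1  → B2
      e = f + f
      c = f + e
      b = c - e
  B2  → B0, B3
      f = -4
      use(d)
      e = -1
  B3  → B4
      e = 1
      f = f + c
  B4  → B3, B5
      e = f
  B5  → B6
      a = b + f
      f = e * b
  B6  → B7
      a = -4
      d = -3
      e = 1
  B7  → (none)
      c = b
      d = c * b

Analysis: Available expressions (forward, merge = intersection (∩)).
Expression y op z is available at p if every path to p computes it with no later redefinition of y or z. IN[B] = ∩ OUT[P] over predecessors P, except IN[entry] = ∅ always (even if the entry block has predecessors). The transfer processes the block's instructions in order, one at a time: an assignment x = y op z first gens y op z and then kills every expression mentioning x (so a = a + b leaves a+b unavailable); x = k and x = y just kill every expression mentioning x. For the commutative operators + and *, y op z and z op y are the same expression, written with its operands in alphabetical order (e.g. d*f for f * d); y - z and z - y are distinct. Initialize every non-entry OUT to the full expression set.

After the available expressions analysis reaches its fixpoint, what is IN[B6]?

Fixpoint table:
  B0: | IN={} | OUT={}
  B1: | IN={} | OUT={c-e, e+f, f+f}
  B2: | IN={c-e, e+f, f+f} | OUT={}
  B3: | IN={} | OUT={}
  B4: | IN={} | OUT={}
  B5: | IN={} | OUT={b*e}
  B6: | IN={b*e} | OUT={}
  B7: | IN={} | OUT={b*c}

Merge at B6: IN[B6] = OUT[B5] = {b*e}

Answer: {b*e}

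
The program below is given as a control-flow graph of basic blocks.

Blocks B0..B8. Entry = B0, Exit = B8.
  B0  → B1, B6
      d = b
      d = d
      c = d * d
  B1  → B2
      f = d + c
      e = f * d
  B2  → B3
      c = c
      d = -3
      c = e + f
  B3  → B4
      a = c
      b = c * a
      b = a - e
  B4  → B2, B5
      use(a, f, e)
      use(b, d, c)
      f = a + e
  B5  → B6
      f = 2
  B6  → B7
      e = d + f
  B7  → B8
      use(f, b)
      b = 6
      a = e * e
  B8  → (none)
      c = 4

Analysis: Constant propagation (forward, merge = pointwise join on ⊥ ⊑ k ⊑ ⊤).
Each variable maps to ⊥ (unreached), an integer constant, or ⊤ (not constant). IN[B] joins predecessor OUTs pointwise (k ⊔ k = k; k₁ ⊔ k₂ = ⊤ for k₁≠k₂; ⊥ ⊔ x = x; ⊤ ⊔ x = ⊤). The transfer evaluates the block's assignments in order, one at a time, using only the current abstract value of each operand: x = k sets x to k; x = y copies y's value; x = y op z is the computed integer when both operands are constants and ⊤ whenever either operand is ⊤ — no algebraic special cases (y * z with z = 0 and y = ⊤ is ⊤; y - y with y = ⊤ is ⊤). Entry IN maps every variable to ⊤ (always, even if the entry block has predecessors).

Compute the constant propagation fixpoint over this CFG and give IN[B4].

Answer: {a: ⊤, b: ⊤, c: ⊤, d: -3, e: ⊤, f: ⊤}

Working:
Per-block solution:
  B0: | IN=(all ⊤) | OUT=(all ⊤)
  B1: | IN=(all ⊤) | OUT=(all ⊤)
  B2: | IN=(all ⊤) | OUT={d:-3; rest ⊤}
  B3: | IN={d:-3; rest ⊤} | OUT={d:-3; rest ⊤}
  B4: | IN={d:-3; rest ⊤} | OUT={d:-3; rest ⊤}
  B5: | IN={d:-3; rest ⊤} | OUT={d:-3, f:2; rest ⊤}
  B6: | IN=(all ⊤) | OUT=(all ⊤)
  B7: | IN=(all ⊤) | OUT={b:6; rest ⊤}
  B8: | IN={b:6; rest ⊤} | OUT={b:6, c:4; rest ⊤}

Merge at B4: IN[B4] = OUT[B3] = {a: ⊤, b: ⊤, c: ⊤, d: -3, e: ⊤, f: ⊤}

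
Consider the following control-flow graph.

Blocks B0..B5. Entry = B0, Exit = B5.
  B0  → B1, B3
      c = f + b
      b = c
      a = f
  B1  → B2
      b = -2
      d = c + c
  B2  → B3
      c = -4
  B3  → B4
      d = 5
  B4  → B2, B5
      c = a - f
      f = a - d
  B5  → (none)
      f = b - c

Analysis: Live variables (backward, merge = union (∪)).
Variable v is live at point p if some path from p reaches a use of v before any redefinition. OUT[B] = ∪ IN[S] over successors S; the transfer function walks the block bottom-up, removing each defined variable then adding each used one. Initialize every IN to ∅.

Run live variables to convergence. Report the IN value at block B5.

Converged values:
  B0: | IN={b, f} | OUT={a, b, c, f}
  B1: | IN={a, c, f} | OUT={a, b, f}
  B2: | IN={a, b, f} | OUT={a, b, f}
  B3: | IN={a, b, f} | OUT={a, b, d, f}
  B4: | IN={a, b, d, f} | OUT={a, b, c, f}
  B5: | IN={b, c} | OUT={}

B5 is the boundary node: OUT[B5] = {}
Applying B5's transfer function to that OUT value gives IN[B5] (row B5 above).

Answer: {b, c}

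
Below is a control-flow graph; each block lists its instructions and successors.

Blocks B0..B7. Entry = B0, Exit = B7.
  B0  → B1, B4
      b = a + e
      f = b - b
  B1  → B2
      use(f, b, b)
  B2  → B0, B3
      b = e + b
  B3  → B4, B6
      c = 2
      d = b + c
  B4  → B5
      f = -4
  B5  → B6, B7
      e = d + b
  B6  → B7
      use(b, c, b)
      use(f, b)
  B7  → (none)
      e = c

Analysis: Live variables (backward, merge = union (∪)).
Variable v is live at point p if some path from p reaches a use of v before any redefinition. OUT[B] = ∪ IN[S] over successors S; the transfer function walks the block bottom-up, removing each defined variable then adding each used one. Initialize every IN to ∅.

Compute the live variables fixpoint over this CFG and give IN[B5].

Fixpoint table:
  B0:  IN={a, c, d, e}  OUT={a, b, c, d, e, f}
  B1:  IN={a, b, c, d, e, f}  OUT={a, b, c, d, e, f}
  B2:  IN={a, b, c, d, e, f}  OUT={a, b, c, d, e, f}
  B3:  IN={b, f}  OUT={b, c, d, f}
  B4:  IN={b, c, d}  OUT={b, c, d, f}
  B5:  IN={b, c, d, f}  OUT={b, c, f}
  B6:  IN={b, c, f}  OUT={c}
  B7:  IN={c}  OUT={}

Merge at B5: OUT[B5] = IN[B6] ⊔ IN[B7] = {b, c, f}
Applying B5's transfer function to that OUT value gives IN[B5] (row B5 above).

Answer: {b, c, d, f}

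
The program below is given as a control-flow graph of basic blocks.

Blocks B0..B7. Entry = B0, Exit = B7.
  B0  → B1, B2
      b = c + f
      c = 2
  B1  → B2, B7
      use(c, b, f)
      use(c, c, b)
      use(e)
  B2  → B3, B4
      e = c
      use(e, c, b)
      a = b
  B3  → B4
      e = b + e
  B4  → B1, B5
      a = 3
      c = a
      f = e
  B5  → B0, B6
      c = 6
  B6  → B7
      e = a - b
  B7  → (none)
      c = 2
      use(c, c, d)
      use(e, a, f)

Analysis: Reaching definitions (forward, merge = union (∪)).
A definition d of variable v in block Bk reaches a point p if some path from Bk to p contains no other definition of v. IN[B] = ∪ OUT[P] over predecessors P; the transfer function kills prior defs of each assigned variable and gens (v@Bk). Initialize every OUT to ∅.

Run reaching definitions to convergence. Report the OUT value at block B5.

Converged values:
  B0:   IN={a@B4, b@B0, c@B5, e@B2, e@B3, f@B4}   OUT={a@B4, b@B0, c@B0, e@B2, e@B3, f@B4}
  B1:   IN={a@B4, b@B0, c@B0, c@B4, e@B2, e@B3, f@B4}   OUT={a@B4, b@B0, c@B0, c@B4, e@B2, e@B3, f@B4}
  B2:   IN={a@B4, b@B0, c@B0, c@B4, e@B2, e@B3, f@B4}   OUT={a@B2, b@B0, c@B0, c@B4, e@B2, f@B4}
  B3:   IN={a@B2, b@B0, c@B0, c@B4, e@B2, f@B4}   OUT={a@B2, b@B0, c@B0, c@B4, e@B3, f@B4}
  B4:   IN={a@B2, b@B0, c@B0, c@B4, e@B2, e@B3, f@B4}   OUT={a@B4, b@B0, c@B4, e@B2, e@B3, f@B4}
  B5:   IN={a@B4, b@B0, c@B4, e@B2, e@B3, f@B4}   OUT={a@B4, b@B0, c@B5, e@B2, e@B3, f@B4}
  B6:   IN={a@B4, b@B0, c@B5, e@B2, e@B3, f@B4}   OUT={a@B4, b@B0, c@B5, e@B6, f@B4}
  B7:   IN={a@B4, b@B0, c@B0, c@B4, c@B5, e@B2, e@B3, e@B6, f@B4}   OUT={a@B4, b@B0, c@B7, e@B2, e@B3, e@B6, f@B4}

Merge at B5: IN[B5] = OUT[B4] = {a@B4, b@B0, c@B4, e@B2, e@B3, f@B4}
Applying B5's transfer function to that IN value gives OUT[B5] (row B5 above).

Answer: {a@B4, b@B0, c@B5, e@B2, e@B3, f@B4}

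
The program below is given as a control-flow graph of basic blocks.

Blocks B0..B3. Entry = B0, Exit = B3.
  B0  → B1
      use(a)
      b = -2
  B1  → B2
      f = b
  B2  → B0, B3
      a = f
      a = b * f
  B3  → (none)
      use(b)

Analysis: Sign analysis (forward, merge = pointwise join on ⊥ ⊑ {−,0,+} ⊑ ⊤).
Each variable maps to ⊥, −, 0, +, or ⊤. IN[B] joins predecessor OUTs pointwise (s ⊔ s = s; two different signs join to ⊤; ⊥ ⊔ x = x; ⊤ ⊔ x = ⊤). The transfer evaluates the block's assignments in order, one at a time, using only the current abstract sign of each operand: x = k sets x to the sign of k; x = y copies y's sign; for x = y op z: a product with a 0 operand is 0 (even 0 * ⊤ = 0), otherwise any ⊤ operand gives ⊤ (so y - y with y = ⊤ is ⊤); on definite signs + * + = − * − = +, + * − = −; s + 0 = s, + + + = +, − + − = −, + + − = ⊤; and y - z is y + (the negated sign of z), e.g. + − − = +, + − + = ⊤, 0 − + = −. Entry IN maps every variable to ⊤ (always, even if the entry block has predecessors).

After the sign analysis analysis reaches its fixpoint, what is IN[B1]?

Converged values:
  B0:  IN=(all ⊤)  OUT={b:-; rest ⊤}
  B1:  IN={b:-; rest ⊤}  OUT={b:-, f:-; rest ⊤}
  B2:  IN={b:-, f:-; rest ⊤}  OUT={a:+, b:-, f:-; rest ⊤}
  B3:  IN={a:+, b:-, f:-; rest ⊤}  OUT={a:+, b:-, f:-; rest ⊤}

Merge at B1: IN[B1] = OUT[B0] = {a: ⊤, b: -, c: ⊤, d: ⊤, e: ⊤, f: ⊤}

Answer: {a: ⊤, b: -, c: ⊤, d: ⊤, e: ⊤, f: ⊤}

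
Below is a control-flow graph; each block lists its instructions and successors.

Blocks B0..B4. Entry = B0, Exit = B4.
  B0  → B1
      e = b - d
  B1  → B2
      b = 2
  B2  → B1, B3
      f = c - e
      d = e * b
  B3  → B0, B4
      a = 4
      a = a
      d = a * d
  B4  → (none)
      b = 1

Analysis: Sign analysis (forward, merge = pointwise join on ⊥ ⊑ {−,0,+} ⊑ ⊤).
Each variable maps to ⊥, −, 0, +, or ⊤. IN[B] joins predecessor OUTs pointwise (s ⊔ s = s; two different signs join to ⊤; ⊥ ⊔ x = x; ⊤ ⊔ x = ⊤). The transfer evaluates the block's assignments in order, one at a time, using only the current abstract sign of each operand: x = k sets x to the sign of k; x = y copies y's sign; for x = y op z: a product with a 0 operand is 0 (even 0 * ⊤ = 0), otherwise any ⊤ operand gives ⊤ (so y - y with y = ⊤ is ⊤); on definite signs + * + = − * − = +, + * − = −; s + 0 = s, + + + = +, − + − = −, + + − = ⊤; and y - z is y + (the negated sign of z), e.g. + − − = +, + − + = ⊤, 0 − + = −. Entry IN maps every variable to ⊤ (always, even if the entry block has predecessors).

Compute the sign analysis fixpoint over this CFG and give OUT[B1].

Answer: {a: ⊤, b: +, c: ⊤, d: ⊤, e: ⊤, f: ⊤}

Derivation:
Per-block solution:
  B0:   IN=(all ⊤)   OUT=(all ⊤)
  B1:   IN=(all ⊤)   OUT={b:+; rest ⊤}
  B2:   IN={b:+; rest ⊤}   OUT={b:+; rest ⊤}
  B3:   IN={b:+; rest ⊤}   OUT={a:+, b:+; rest ⊤}
  B4:   IN={a:+, b:+; rest ⊤}   OUT={a:+, b:+; rest ⊤}

Merge at B1: IN[B1] = OUT[B0] ⊔ OUT[B2] = {a: ⊤, b: ⊤, c: ⊤, d: ⊤, e: ⊤, f: ⊤}
Applying B1's transfer function to that IN value gives OUT[B1] (row B1 above).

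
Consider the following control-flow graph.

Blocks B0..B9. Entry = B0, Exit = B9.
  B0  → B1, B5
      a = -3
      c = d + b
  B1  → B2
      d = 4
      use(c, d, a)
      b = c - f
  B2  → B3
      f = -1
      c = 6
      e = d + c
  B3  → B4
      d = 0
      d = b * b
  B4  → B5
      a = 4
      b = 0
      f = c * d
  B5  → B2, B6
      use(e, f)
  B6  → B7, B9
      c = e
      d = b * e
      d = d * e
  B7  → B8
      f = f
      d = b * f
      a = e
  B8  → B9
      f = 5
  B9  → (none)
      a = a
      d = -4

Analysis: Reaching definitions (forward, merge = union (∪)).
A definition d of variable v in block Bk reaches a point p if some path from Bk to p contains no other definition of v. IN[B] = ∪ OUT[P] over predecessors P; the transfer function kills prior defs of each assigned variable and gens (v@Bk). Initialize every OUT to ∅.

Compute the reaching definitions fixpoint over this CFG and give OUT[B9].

Answer: {a@B9, b@B4, c@B6, d@B9, e@B2, f@B4, f@B8}

Derivation:
Fixpoint table:
  B0:  IN={}  OUT={a@B0, c@B0}
  B1:  IN={a@B0, c@B0}  OUT={a@B0, b@B1, c@B0, d@B1}
  B2:  IN={a@B0, a@B4, b@B1, b@B4, c@B0, c@B2, d@B1, d@B3, e@B2, f@B4}  OUT={a@B0, a@B4, b@B1, b@B4, c@B2, d@B1, d@B3, e@B2, f@B2}
  B3:  IN={a@B0, a@B4, b@B1, b@B4, c@B2, d@B1, d@B3, e@B2, f@B2}  OUT={a@B0, a@B4, b@B1, b@B4, c@B2, d@B3, e@B2, f@B2}
  B4:  IN={a@B0, a@B4, b@B1, b@B4, c@B2, d@B3, e@B2, f@B2}  OUT={a@B4, b@B4, c@B2, d@B3, e@B2, f@B4}
  B5:  IN={a@B0, a@B4, b@B4, c@B0, c@B2, d@B3, e@B2, f@B4}  OUT={a@B0, a@B4, b@B4, c@B0, c@B2, d@B3, e@B2, f@B4}
  B6:  IN={a@B0, a@B4, b@B4, c@B0, c@B2, d@B3, e@B2, f@B4}  OUT={a@B0, a@B4, b@B4, c@B6, d@B6, e@B2, f@B4}
  B7:  IN={a@B0, a@B4, b@B4, c@B6, d@B6, e@B2, f@B4}  OUT={a@B7, b@B4, c@B6, d@B7, e@B2, f@B7}
  B8:  IN={a@B7, b@B4, c@B6, d@B7, e@B2, f@B7}  OUT={a@B7, b@B4, c@B6, d@B7, e@B2, f@B8}
  B9:  IN={a@B0, a@B4, a@B7, b@B4, c@B6, d@B6, d@B7, e@B2, f@B4, f@B8}  OUT={a@B9, b@B4, c@B6, d@B9, e@B2, f@B4, f@B8}

Merge at B9: IN[B9] = OUT[B6] ⊔ OUT[B8] = {a@B0, a@B4, a@B7, b@B4, c@B6, d@B6, d@B7, e@B2, f@B4, f@B8}
Applying B9's transfer function to that IN value gives OUT[B9] (row B9 above).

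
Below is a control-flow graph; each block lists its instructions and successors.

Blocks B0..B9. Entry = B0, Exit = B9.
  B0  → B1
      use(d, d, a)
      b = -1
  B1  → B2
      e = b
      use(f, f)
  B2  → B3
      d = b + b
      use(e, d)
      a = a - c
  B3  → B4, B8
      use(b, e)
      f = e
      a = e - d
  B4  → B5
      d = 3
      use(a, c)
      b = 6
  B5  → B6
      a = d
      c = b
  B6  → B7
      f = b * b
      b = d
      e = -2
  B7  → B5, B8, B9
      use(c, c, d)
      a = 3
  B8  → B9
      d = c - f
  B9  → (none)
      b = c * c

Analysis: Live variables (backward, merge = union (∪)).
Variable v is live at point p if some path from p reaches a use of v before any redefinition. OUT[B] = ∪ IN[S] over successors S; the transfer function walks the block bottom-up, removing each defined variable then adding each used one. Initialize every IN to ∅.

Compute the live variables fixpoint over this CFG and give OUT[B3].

Fixpoint table:
  B0:  IN={a, c, d, f}  OUT={a, b, c, f}
  B1:  IN={a, b, c, f}  OUT={a, b, c, e}
  B2:  IN={a, b, c, e}  OUT={b, c, d, e}
  B3:  IN={b, c, d, e}  OUT={a, c, f}
  B4:  IN={a, c}  OUT={b, d}
  B5:  IN={b, d}  OUT={b, c, d}
  B6:  IN={b, c, d}  OUT={b, c, d, f}
  B7:  IN={b, c, d, f}  OUT={b, c, d, f}
  B8:  IN={c, f}  OUT={c}
  B9:  IN={c}  OUT={}

Merge at B3: OUT[B3] = IN[B4] ⊔ IN[B8] = {a, c, f}

Answer: {a, c, f}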